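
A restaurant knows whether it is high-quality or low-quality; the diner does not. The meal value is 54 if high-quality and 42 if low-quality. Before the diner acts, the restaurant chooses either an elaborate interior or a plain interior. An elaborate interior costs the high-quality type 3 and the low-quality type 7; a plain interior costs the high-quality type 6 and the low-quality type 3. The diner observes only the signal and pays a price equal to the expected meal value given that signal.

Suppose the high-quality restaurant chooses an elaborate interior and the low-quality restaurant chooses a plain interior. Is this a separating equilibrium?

If types separate, elaborate interior earns payment 54 and plain interior earns 42.
High-quality: elaborate interior gives 54 − 3 = 51; plain interior gives 42 − 6 = 36. No deviation. ✓
Low-quality: plain interior gives 42 − 3 = 39; elaborate interior gives 54 − 7 = 47. Would deviate. ✗

No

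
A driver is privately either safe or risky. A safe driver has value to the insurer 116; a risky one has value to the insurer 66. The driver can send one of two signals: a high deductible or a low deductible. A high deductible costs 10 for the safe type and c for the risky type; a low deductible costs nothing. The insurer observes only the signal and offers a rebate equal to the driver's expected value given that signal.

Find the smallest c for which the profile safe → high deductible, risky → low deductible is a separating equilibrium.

50

Under separation: high deductible → safe (pays 116); low deductible → risky (pays 66).
Safe: 116 − 10 = 106 ≥ 66 − 0 = 66. Holds regardless of c. ✓
Risky: 66 − 0 ≥ 116 − c, so c ≥ 116 − 66 = 50.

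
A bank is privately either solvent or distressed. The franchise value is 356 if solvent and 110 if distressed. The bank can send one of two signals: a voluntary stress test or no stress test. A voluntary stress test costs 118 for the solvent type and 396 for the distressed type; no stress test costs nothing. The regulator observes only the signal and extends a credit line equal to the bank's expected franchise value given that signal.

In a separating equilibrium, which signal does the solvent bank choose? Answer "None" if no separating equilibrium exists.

Try solvent → stress test, distressed → no stress test:
  If types separate, stress test earns payment 356 and no stress test earns 110.
  Solvent: stress test gives 356 − 118 = 238; no stress test gives 110 − 0 = 110. No deviation. ✓
  Distressed: no stress test gives 110 − 0 = 110; stress test gives 356 − 396 = -40. No deviation. ✓
Both hold — the solvent type sends stress test.

stress test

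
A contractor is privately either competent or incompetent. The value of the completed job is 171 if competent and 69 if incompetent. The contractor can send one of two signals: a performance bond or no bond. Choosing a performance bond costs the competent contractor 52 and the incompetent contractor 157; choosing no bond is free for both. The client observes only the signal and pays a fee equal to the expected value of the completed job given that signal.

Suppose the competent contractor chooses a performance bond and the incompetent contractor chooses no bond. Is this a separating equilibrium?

Yes

Under separation the client infers type exactly: bond → competent (pays 171), no bond → incompetent (pays 69).
Competent: bond gives 171 − 52 = 119; no bond gives 69 − 0 = 69. No deviation. ✓
Incompetent: no bond gives 69 − 0 = 69; bond gives 171 − 157 = 14. No deviation. ✓
Both incentive constraints hold.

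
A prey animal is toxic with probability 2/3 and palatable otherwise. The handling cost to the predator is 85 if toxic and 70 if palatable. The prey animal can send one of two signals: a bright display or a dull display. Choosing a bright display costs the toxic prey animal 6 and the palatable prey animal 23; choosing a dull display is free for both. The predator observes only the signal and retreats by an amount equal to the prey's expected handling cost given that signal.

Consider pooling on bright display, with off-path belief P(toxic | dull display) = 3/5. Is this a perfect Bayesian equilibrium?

No

At the pooled signal (bright display) the predator holds the prior 2/3 and pays 2/3·85 + 1/3·70 = 80. Off-path (dull display) belief 3/5 gives 3/5·85 + 2/5·70 = 79.
Toxic: bright display gives 80 − 6 = 74; dull display gives 79 − 0 = 79. Deviates. ✗
Palatable: bright display gives 80 − 23 = 57; dull display gives 79 − 0 = 79. Deviates. ✗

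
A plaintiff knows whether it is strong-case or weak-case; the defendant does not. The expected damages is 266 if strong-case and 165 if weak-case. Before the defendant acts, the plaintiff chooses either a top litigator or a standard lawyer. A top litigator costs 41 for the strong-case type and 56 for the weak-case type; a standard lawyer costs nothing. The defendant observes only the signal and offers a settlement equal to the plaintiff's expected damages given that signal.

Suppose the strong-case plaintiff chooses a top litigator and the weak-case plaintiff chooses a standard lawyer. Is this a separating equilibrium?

No

If types separate, top litigator earns payment 266 and standard lawyer earns 165.
Strong-case: top litigator gives 266 − 41 = 225; standard lawyer gives 165 − 0 = 165. No deviation. ✓
Weak-case: standard lawyer gives 165 − 0 = 165; top litigator gives 266 − 56 = 210. Would deviate. ✗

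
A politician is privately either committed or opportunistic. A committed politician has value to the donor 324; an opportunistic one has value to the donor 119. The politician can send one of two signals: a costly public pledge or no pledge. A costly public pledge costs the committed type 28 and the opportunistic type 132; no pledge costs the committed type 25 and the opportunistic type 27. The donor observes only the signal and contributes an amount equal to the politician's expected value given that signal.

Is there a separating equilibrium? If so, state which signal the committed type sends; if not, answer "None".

Try committed → pledge, opportunistic → no pledge:
  If types separate, pledge earns payment 324 and no pledge earns 119.
  Committed: pledge gives 324 − 28 = 296; no pledge gives 119 − 25 = 94. No deviation. ✓
  Opportunistic: no pledge gives 119 − 27 = 92; pledge gives 324 − 132 = 192. Would deviate. ✗
Try committed → no pledge, opportunistic → pledge:
  If types separate, no pledge earns payment 324 and pledge earns 119.
  Committed: no pledge gives 324 − 25 = 299; pledge gives 119 − 28 = 91. No deviation. ✓
  Opportunistic: pledge gives 119 − 132 = -13; no pledge gives 324 − 27 = 297. Would deviate. ✗
Neither assignment is incentive-compatible.

None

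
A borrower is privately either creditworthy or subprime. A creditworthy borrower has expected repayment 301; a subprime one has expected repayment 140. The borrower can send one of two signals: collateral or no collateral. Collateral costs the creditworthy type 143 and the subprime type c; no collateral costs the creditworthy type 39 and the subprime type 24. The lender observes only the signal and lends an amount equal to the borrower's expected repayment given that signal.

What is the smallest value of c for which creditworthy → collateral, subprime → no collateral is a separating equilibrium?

185

Under separation: collateral → creditworthy (pays 301); no collateral → subprime (pays 140).
Creditworthy: 301 − 143 = 158 ≥ 140 − 39 = 101. Holds regardless of c. ✓
Subprime: 140 − 24 ≥ 301 − c, so c ≥ 301 − 116 = 185.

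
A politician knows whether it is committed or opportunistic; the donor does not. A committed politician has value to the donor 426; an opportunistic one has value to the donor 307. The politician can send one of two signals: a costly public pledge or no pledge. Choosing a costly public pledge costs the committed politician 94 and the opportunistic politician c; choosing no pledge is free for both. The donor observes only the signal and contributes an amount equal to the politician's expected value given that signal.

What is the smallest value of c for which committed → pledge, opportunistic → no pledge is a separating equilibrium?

119

Under separation: pledge → committed (pays 426); no pledge → opportunistic (pays 307).
Committed: 426 − 94 = 332 ≥ 307 − 0 = 307. Holds regardless of c. ✓
Opportunistic: 307 − 0 ≥ 426 − c, so c ≥ 426 − 307 = 119.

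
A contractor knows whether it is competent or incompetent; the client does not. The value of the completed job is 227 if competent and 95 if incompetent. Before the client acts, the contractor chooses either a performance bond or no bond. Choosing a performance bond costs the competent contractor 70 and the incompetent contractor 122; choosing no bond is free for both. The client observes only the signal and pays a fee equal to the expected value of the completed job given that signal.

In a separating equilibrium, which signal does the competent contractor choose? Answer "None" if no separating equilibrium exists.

None

Try competent → bond, incompetent → no bond:
  Under separation the client infers type exactly: bond → competent (pays 227), no bond → incompetent (pays 95).
  Competent: bond gives 227 − 70 = 157; no bond gives 95 − 0 = 95. No deviation. ✓
  Incompetent: no bond gives 95 − 0 = 95; bond gives 227 − 122 = 105. Would deviate. ✗
Try competent → no bond, incompetent → bond:
  Under separation the client infers type exactly: no bond → competent (pays 227), bond → incompetent (pays 95).
  Competent: no bond gives 227 − 0 = 227; bond gives 95 − 70 = 25. No deviation. ✓
  Incompetent: bond gives 95 − 122 = -27; no bond gives 227 − 0 = 227. Would deviate. ✗
Neither assignment is incentive-compatible.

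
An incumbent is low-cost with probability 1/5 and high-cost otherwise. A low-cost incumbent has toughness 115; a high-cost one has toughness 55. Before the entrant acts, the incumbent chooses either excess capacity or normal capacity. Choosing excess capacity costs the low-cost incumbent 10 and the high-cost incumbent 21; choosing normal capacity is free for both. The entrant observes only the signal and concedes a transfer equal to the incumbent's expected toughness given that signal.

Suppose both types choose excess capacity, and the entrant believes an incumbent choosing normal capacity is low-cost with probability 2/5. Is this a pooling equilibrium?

No

At the pooled signal (excess capacity) the entrant holds the prior 1/5 and pays 1/5·115 + 4/5·55 = 67. Off-path (normal capacity) belief 2/5 gives 2/5·115 + 3/5·55 = 79.
Low-cost: excess capacity gives 67 − 10 = 57; normal capacity gives 79 − 0 = 79. Deviates. ✗
High-cost: excess capacity gives 67 − 21 = 46; normal capacity gives 79 − 0 = 79. Deviates. ✗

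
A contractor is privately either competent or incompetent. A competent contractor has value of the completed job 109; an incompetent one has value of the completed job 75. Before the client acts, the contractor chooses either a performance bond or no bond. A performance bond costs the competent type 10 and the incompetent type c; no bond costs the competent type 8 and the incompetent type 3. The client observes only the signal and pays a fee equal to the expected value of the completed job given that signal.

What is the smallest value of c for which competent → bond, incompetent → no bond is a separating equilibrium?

37

Under separation: bond → competent (pays 109); no bond → incompetent (pays 75).
Competent: 109 − 10 = 99 ≥ 75 − 8 = 67. Holds regardless of c. ✓
Incompetent: 75 − 3 ≥ 109 − c, so c ≥ 109 − 72 = 37.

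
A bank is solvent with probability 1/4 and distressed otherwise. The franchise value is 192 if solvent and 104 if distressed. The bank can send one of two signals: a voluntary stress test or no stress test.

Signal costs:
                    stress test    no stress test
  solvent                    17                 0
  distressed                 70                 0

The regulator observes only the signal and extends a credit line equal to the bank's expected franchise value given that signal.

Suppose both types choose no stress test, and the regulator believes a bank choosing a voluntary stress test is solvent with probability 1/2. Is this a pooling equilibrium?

On the equilibrium path (no stress test) the regulator holds the prior 1/4 and pays 1/4·192 + 3/4·104 = 126. Off-path (stress test) belief 1/2 gives 1/2·192 + 1/2·104 = 148.
Solvent: no stress test gives 126 − 0 = 126; stress test gives 148 − 17 = 131. Deviates. ✗
Distressed: no stress test gives 126 − 0 = 126; stress test gives 148 − 70 = 78. Stays. ✓

No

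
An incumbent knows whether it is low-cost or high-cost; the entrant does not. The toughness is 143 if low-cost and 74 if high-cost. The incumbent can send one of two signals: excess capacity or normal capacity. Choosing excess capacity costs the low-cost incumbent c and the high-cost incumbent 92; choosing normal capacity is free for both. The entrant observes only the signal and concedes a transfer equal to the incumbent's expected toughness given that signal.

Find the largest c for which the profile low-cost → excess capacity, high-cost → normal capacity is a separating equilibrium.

69

Under separation: excess capacity → low-cost (pays 143); normal capacity → high-cost (pays 74).
High-cost: 74 − 0 = 74 ≥ 143 − 92 = 51. Holds regardless of c. ✓
Low-cost: 143 − c ≥ 74 − 0, so c ≤ 143 − 74 = 69.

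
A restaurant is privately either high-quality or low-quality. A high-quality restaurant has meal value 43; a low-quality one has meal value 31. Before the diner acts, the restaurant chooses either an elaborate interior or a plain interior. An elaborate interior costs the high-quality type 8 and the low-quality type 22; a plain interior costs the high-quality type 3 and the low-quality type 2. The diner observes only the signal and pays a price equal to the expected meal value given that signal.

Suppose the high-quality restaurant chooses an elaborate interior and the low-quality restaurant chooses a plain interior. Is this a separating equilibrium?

Yes

Under separation the diner infers type exactly: elaborate interior → high-quality (pays 43), plain interior → low-quality (pays 31).
High-quality: elaborate interior gives 43 − 8 = 35; plain interior gives 31 − 3 = 28. No deviation. ✓
Low-quality: plain interior gives 31 − 2 = 29; elaborate interior gives 43 − 22 = 21. No deviation. ✓
Neither type gains from mimicking the other.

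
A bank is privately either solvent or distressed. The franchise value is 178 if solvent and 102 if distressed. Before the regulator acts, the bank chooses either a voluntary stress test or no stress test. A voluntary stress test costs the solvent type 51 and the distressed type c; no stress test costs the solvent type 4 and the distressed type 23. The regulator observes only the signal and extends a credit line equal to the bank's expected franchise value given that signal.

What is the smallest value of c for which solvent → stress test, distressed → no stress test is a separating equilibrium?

99

Under separation: stress test → solvent (pays 178); no stress test → distressed (pays 102).
Solvent: 178 − 51 = 127 ≥ 102 − 4 = 98. Holds regardless of c. ✓
Distressed: 102 − 23 ≥ 178 − c, so c ≥ 178 − 79 = 99.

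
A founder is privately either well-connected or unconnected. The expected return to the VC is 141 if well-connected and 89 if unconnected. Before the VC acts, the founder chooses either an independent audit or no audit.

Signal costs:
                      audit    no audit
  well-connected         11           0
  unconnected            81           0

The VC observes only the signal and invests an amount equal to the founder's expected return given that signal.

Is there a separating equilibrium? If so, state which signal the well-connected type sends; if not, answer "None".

Try well-connected → audit, unconnected → no audit:
  Under separation the VC infers type exactly: audit → well-connected (pays 141), no audit → unconnected (pays 89).
  Well-connected: audit gives 141 − 11 = 130; no audit gives 89 − 0 = 89. No deviation. ✓
  Unconnected: no audit gives 89 − 0 = 89; audit gives 141 − 81 = 60. No deviation. ✓
Both hold — the well-connected type sends audit.

audit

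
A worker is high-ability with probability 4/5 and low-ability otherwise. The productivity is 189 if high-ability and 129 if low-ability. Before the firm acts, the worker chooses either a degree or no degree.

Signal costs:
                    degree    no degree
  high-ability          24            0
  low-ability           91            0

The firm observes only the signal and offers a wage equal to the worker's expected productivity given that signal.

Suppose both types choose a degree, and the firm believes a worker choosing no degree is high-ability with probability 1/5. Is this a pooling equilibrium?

No

At the pooled signal (degree) the firm holds the prior 4/5 and pays 4/5·189 + 1/5·129 = 177. Off-path (no degree) belief 1/5 gives 1/5·189 + 4/5·129 = 141.
High-ability: degree gives 177 − 24 = 153; no degree gives 141 − 0 = 141. Stays. ✓
Low-ability: degree gives 177 − 91 = 86; no degree gives 141 − 0 = 141. Deviates. ✗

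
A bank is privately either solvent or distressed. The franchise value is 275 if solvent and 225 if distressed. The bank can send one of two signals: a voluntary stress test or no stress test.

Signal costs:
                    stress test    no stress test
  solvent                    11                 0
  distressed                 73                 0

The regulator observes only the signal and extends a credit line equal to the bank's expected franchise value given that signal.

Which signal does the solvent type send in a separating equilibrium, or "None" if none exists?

Try solvent → stress test, distressed → no stress test:
  If types separate, stress test earns payment 275 and no stress test earns 225.
  Solvent: stress test gives 275 − 11 = 264; no stress test gives 225 − 0 = 225. No deviation. ✓
  Distressed: no stress test gives 225 − 0 = 225; stress test gives 275 − 73 = 202. No deviation. ✓
Both hold — the solvent type sends stress test.

stress test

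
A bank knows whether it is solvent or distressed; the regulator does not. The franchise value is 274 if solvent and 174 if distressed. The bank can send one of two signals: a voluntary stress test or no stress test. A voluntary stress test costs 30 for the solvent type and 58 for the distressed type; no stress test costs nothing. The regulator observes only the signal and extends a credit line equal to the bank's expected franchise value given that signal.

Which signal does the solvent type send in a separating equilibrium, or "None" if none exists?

Try solvent → stress test, distressed → no stress test:
  Under separation the regulator infers type exactly: stress test → solvent (pays 274), no stress test → distressed (pays 174).
  Solvent: stress test gives 274 − 30 = 244; no stress test gives 174 − 0 = 174. No deviation. ✓
  Distressed: no stress test gives 174 − 0 = 174; stress test gives 274 − 58 = 216. Would deviate. ✗
Try solvent → no stress test, distressed → stress test:
  Under separation the regulator infers type exactly: no stress test → solvent (pays 274), stress test → distressed (pays 174).
  Solvent: no stress test gives 274 − 0 = 274; stress test gives 174 − 30 = 144. No deviation. ✓
  Distressed: stress test gives 174 − 58 = 116; no stress test gives 274 − 0 = 274. Would deviate. ✗
Neither assignment is incentive-compatible.

None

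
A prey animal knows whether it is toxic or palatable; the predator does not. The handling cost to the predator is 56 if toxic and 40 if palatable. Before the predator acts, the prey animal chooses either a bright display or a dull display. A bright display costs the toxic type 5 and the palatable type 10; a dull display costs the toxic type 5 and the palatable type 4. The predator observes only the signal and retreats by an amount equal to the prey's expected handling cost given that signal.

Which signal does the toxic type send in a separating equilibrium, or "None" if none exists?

None

Try toxic → bright display, palatable → dull display:
  If types separate, bright display earns payment 56 and dull display earns 40.
  Toxic: bright display gives 56 − 5 = 51; dull display gives 40 − 5 = 35. No deviation. ✓
  Palatable: dull display gives 40 − 4 = 36; bright display gives 56 − 10 = 46. Would deviate. ✗
Try toxic → dull display, palatable → bright display:
  If types separate, dull display earns payment 56 and bright display earns 40.
  Toxic: dull display gives 56 − 5 = 51; bright display gives 40 − 5 = 35. No deviation. ✓
  Palatable: bright display gives 40 − 10 = 30; dull display gives 56 − 4 = 52. Would deviate. ✗
Neither assignment is incentive-compatible.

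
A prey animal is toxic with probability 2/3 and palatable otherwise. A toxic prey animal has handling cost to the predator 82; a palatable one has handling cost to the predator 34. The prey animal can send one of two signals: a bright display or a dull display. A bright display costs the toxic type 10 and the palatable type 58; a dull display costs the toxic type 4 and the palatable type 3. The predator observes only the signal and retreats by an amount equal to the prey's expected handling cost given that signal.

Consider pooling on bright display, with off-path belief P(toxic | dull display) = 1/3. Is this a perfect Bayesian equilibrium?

At the pooled signal (bright display) the predator holds the prior 2/3 and pays 2/3·82 + 1/3·34 = 66. Off-path (dull display) belief 1/3 gives 1/3·82 + 2/3·34 = 50.
Toxic: bright display gives 66 − 10 = 56; dull display gives 50 − 4 = 46. Stays. ✓
Palatable: bright display gives 66 − 58 = 8; dull display gives 50 − 3 = 47. Deviates. ✗

No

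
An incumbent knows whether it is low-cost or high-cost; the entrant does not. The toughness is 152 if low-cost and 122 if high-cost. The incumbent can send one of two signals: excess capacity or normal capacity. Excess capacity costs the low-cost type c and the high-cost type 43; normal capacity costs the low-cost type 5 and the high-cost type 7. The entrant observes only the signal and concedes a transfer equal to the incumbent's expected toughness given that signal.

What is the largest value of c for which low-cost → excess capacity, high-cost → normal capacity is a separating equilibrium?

35

Under separation: excess capacity → low-cost (pays 152); normal capacity → high-cost (pays 122).
High-cost: 122 − 7 = 115 ≥ 152 − 43 = 109. Holds regardless of c. ✓
Low-cost: 152 − c ≥ 122 − 5, so c ≤ 152 − 117 = 35.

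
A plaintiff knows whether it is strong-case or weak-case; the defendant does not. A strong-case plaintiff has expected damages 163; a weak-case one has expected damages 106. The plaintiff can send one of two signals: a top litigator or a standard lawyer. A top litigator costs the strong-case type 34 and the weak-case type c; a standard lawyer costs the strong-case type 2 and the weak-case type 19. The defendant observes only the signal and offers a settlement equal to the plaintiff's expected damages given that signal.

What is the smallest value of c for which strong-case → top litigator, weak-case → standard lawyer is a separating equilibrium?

76

Under separation: top litigator → strong-case (pays 163); standard lawyer → weak-case (pays 106).
Strong-case: 163 − 34 = 129 ≥ 106 − 2 = 104. Holds regardless of c. ✓
Weak-case: 106 − 19 ≥ 163 − c, so c ≥ 163 − 87 = 76.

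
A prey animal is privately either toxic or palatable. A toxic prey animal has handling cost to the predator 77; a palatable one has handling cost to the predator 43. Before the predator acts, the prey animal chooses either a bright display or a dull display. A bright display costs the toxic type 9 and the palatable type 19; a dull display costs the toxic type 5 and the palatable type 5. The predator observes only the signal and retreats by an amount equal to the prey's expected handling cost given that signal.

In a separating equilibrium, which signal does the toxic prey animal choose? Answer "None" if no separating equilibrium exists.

Try toxic → bright display, palatable → dull display:
  Under separation the predator infers type exactly: bright display → toxic (pays 77), dull display → palatable (pays 43).
  Toxic: bright display gives 77 − 9 = 68; dull display gives 43 − 5 = 38. No deviation. ✓
  Palatable: dull display gives 43 − 5 = 38; bright display gives 77 − 19 = 58. Would deviate. ✗
Try toxic → dull display, palatable → bright display:
  Under separation the predator infers type exactly: dull display → toxic (pays 77), bright display → palatable (pays 43).
  Toxic: dull display gives 77 − 5 = 72; bright display gives 43 − 9 = 34. No deviation. ✓
  Palatable: bright display gives 43 − 19 = 24; dull display gives 77 − 5 = 72. Would deviate. ✗
Neither assignment is incentive-compatible.

None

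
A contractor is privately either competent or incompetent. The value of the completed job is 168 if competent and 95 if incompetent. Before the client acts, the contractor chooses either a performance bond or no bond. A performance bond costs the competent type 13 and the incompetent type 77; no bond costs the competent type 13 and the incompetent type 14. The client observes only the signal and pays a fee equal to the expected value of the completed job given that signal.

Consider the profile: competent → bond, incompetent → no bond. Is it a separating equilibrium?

No

Under separation the client infers type exactly: bond → competent (pays 168), no bond → incompetent (pays 95).
Competent: bond gives 168 − 13 = 155; no bond gives 95 − 13 = 82. No deviation. ✓
Incompetent: no bond gives 95 − 14 = 81; bond gives 168 − 77 = 91. Would deviate. ✗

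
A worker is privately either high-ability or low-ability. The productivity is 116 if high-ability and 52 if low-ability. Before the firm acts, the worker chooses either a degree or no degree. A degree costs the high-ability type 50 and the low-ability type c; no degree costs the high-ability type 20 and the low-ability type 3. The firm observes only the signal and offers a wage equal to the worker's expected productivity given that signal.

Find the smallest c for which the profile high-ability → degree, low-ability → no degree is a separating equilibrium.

Under separation: degree → high-ability (pays 116); no degree → low-ability (pays 52).
High-ability: 116 − 50 = 66 ≥ 52 − 20 = 32. Holds regardless of c. ✓
Low-ability: 52 − 3 ≥ 116 − c, so c ≥ 116 − 49 = 67.

67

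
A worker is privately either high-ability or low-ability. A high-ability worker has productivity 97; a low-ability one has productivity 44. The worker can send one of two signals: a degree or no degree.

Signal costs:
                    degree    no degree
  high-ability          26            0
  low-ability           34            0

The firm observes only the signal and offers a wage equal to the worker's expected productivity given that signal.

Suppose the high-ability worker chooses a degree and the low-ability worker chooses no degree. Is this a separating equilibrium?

No

Under separation the firm infers type exactly: degree → high-ability (pays 97), no degree → low-ability (pays 44).
High-ability: degree gives 97 − 26 = 71; no degree gives 44 − 0 = 44. No deviation. ✓
Low-ability: no degree gives 44 − 0 = 44; degree gives 97 − 34 = 63. Would deviate. ✗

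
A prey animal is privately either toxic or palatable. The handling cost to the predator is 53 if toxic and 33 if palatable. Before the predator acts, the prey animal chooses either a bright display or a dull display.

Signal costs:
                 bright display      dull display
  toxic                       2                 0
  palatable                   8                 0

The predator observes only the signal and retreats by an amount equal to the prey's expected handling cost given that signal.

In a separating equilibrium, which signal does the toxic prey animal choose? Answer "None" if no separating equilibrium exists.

None

Try toxic → bright display, palatable → dull display:
  If types separate, bright display earns payment 53 and dull display earns 33.
  Toxic: bright display gives 53 − 2 = 51; dull display gives 33 − 0 = 33. No deviation. ✓
  Palatable: dull display gives 33 − 0 = 33; bright display gives 53 − 8 = 45. Would deviate. ✗
Try toxic → dull display, palatable → bright display:
  If types separate, dull display earns payment 53 and bright display earns 33.
  Toxic: dull display gives 53 − 0 = 53; bright display gives 33 − 2 = 31. No deviation. ✓
  Palatable: bright display gives 33 − 8 = 25; dull display gives 53 − 0 = 53. Would deviate. ✗
Neither assignment is incentive-compatible.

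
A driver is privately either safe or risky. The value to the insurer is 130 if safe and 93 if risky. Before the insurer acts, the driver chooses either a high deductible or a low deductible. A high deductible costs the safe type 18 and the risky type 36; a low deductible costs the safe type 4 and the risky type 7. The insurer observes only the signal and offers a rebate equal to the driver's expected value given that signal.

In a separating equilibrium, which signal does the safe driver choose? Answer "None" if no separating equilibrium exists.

Try safe → high deductible, risky → low deductible:
  Under separation the insurer infers type exactly: high deductible → safe (pays 130), low deductible → risky (pays 93).
  Safe: high deductible gives 130 − 18 = 112; low deductible gives 93 − 4 = 89. No deviation. ✓
  Risky: low deductible gives 93 − 7 = 86; high deductible gives 130 − 36 = 94. Would deviate. ✗
Try safe → low deductible, risky → high deductible:
  Under separation the insurer infers type exactly: low deductible → safe (pays 130), high deductible → risky (pays 93).
  Safe: low deductible gives 130 − 4 = 126; high deductible gives 93 − 18 = 75. No deviation. ✓
  Risky: high deductible gives 93 − 36 = 57; low deductible gives 130 − 7 = 123. Would deviate. ✗
Neither assignment is incentive-compatible.

None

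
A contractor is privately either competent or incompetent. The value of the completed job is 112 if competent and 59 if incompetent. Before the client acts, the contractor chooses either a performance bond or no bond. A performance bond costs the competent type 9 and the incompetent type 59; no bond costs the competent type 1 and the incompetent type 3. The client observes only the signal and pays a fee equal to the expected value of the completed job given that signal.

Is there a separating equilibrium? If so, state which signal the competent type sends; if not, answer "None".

Try competent → bond, incompetent → no bond:
  If types separate, bond earns payment 112 and no bond earns 59.
  Competent: bond gives 112 − 9 = 103; no bond gives 59 − 1 = 58. No deviation. ✓
  Incompetent: no bond gives 59 − 3 = 56; bond gives 112 − 59 = 53. No deviation. ✓
Both hold — the competent type sends bond.

bond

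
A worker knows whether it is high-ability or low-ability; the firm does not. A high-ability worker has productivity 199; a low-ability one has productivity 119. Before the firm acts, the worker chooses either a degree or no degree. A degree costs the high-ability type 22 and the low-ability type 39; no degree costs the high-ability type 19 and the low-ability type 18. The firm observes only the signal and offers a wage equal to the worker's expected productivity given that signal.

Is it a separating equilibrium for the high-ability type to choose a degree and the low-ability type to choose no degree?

Under separation the firm infers type exactly: degree → high-ability (pays 199), no degree → low-ability (pays 119).
High-ability: degree gives 199 − 22 = 177; no degree gives 119 − 19 = 100. No deviation. ✓
Low-ability: no degree gives 119 − 18 = 101; degree gives 199 − 39 = 160. Would deviate. ✗

No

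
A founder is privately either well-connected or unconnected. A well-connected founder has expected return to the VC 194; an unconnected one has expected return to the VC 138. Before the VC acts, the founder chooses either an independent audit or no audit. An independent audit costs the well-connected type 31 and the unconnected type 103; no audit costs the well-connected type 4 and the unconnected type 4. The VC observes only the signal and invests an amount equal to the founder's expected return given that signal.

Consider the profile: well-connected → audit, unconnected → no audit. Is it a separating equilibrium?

If types separate, audit earns payment 194 and no audit earns 138.
Well-connected: audit gives 194 − 31 = 163; no audit gives 138 − 4 = 134. No deviation. ✓
Unconnected: no audit gives 138 − 4 = 134; audit gives 194 − 103 = 91. No deviation. ✓
Neither type gains from mimicking the other.

Yes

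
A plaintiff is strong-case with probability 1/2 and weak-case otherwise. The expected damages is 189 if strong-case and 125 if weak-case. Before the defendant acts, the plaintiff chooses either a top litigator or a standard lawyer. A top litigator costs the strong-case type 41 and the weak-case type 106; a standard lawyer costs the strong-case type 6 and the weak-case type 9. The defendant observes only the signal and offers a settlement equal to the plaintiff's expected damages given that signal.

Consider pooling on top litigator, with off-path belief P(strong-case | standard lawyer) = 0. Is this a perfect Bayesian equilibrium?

On the equilibrium path (top litigator) the defendant holds the prior 1/2 and pays 1/2·189 + 1/2·125 = 157. Off-path (standard lawyer) belief 0 gives 0·189 + 1·125 = 125.
Strong-case: top litigator gives 157 − 41 = 116; standard lawyer gives 125 − 6 = 119. Deviates. ✗
Weak-case: top litigator gives 157 − 106 = 51; standard lawyer gives 125 − 9 = 116. Deviates. ✗

No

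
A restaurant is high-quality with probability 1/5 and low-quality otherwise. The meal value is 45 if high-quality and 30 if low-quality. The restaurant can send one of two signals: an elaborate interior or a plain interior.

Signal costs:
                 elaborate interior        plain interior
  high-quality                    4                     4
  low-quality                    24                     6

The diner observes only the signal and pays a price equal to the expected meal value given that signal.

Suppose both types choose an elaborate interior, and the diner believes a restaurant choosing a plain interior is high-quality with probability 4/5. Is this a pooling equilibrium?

No

On the equilibrium path (elaborate interior) the diner holds the prior 1/5 and pays 1/5·45 + 4/5·30 = 33. Off-path (plain interior) belief 4/5 gives 4/5·45 + 1/5·30 = 42.
High-quality: elaborate interior gives 33 − 4 = 29; plain interior gives 42 − 4 = 38. Deviates. ✗
Low-quality: elaborate interior gives 33 − 24 = 9; plain interior gives 42 − 6 = 36. Deviates. ✗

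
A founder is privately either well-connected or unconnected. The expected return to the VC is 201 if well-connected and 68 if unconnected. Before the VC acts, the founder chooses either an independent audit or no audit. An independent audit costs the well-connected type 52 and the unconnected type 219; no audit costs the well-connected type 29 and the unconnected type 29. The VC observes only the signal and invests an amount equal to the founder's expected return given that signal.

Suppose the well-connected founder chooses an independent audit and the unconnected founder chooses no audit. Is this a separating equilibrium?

Yes

If types separate, audit earns payment 201 and no audit earns 68.
Well-connected: audit gives 201 − 52 = 149; no audit gives 68 − 29 = 39. No deviation. ✓
Unconnected: no audit gives 68 − 29 = 39; audit gives 201 − 219 = -18. No deviation. ✓
Neither type gains from mimicking the other.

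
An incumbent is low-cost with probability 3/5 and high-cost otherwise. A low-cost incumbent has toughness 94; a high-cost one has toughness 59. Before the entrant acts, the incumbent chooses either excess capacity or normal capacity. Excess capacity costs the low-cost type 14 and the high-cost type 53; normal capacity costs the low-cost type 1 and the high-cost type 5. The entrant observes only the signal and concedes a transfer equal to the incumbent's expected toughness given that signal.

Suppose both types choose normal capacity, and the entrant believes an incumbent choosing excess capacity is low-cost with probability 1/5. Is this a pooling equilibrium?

Yes

On the equilibrium path (normal capacity) the entrant holds the prior 3/5 and pays 3/5·94 + 2/5·59 = 80. Off-path (excess capacity) belief 1/5 gives 1/5·94 + 4/5·59 = 66.
Low-cost: normal capacity gives 80 − 1 = 79; excess capacity gives 66 − 14 = 52. Stays. ✓
High-cost: normal capacity gives 80 − 5 = 75; excess capacity gives 66 − 53 = 13. Stays. ✓
Beliefs are Bayes-consistent on-path and both types best-respond.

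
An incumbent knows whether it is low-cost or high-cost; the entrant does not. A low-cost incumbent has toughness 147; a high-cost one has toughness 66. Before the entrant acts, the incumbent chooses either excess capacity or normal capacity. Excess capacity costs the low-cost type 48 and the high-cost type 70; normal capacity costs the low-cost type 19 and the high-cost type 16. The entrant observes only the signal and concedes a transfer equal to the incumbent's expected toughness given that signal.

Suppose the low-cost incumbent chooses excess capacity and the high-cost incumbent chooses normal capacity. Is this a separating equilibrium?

No

Under separation the entrant infers type exactly: excess capacity → low-cost (pays 147), normal capacity → high-cost (pays 66).
Low-cost: excess capacity gives 147 − 48 = 99; normal capacity gives 66 − 19 = 47. No deviation. ✓
High-cost: normal capacity gives 66 − 16 = 50; excess capacity gives 147 − 70 = 77. Would deviate. ✗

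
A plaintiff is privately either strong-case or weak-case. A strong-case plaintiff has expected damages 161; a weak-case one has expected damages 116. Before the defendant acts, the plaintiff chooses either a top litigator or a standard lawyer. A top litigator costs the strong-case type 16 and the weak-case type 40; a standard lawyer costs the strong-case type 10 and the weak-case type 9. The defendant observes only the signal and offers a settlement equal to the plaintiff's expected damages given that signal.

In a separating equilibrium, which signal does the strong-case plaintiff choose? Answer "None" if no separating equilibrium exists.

Try strong-case → top litigator, weak-case → standard lawyer:
  If types separate, top litigator earns payment 161 and standard lawyer earns 116.
  Strong-case: top litigator gives 161 − 16 = 145; standard lawyer gives 116 − 10 = 106. No deviation. ✓
  Weak-case: standard lawyer gives 116 − 9 = 107; top litigator gives 161 − 40 = 121. Would deviate. ✗
Try strong-case → standard lawyer, weak-case → top litigator:
  If types separate, standard lawyer earns payment 161 and top litigator earns 116.
  Strong-case: standard lawyer gives 161 − 10 = 151; top litigator gives 116 − 16 = 100. No deviation. ✓
  Weak-case: top litigator gives 116 − 40 = 76; standard lawyer gives 161 − 9 = 152. Would deviate. ✗
Neither assignment is incentive-compatible.

None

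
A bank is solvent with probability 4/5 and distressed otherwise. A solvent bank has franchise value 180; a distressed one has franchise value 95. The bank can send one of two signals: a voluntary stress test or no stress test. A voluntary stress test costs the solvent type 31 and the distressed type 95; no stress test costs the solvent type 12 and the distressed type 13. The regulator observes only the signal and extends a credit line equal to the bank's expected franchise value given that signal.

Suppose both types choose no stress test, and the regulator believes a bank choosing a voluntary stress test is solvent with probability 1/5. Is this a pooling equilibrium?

On the equilibrium path (no stress test) the regulator holds the prior 4/5 and pays 4/5·180 + 1/5·95 = 163. Off-path (stress test) belief 1/5 gives 1/5·180 + 4/5·95 = 112.
Solvent: no stress test gives 163 − 12 = 151; stress test gives 112 − 31 = 81. Stays. ✓
Distressed: no stress test gives 163 − 13 = 150; stress test gives 112 − 95 = 17. Stays. ✓
Beliefs are Bayes-consistent on-path and both types best-respond.

Yes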